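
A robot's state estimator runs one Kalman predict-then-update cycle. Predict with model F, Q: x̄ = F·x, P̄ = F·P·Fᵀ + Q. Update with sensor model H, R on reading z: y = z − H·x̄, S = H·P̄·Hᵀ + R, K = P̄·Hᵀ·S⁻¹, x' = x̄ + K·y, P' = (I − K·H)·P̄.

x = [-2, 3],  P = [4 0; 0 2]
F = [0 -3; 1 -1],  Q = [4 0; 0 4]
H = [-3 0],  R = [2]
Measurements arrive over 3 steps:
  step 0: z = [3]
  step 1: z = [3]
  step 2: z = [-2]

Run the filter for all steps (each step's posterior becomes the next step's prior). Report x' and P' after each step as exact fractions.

step 0: x̄ = F·x = [-9, -5]
step 0: P̄ = F·P·Fᵀ + Q = [22 6; 6 10]
step 0: y = z − H·x̄ = [-24]
step 0: S = H·P̄·Hᵀ + R = [200]
step 0: K = P̄·Hᵀ·S⁻¹ = [-33/100; -9/100]
step 0: x' = x̄ + K·y = [-27/25, -71/25]
step 0: P' = (I − K·H)·P̄ = [11/50 3/50; 3/50 419/50]
step 1: x̄ = F·x = [213/25, 44/25]
step 1: P̄ = F·P·Fᵀ + Q = [3971/50 624/25; 624/25 312/25]
step 1: y = z − H·x̄ = [714/25]
step 1: S = H·P̄·Hᵀ + R = [35839/50]
step 1: K = P̄·Hᵀ·S⁻¹ = [-11913/35839; -3744/35839]
step 1: x' = x̄ + K·y = [-34887/35839, -43852/35839]
step 1: P' = (I − K·H)·P̄ = [7942/35839 2496/35839; 2496/35839 166920/35839]
step 2: x̄ = F·x = [131556/35839, 8965/35839]
step 2: P̄ = F·P·Fᵀ + Q = [1645636/35839 493272/35839; 493272/35839 313226/35839]
step 2: y = z − H·x̄ = [322990/35839]
step 2: S = H·P̄·Hᵀ + R = [14882402/35839]
step 2: K = P̄·Hᵀ·S⁻¹ = [-2468454/7441201; -739908/7441201]
step 2: x' = x̄ + K·y = [5068464/7441201, -4806845/7441201]
step 2: P' = (I − K·H)·P̄ = [1645636/7441201 493272/7441201; 493272/7441201 34483382/7441201]

step 0: x' = [-27/25, -71/25], P' = [11/50 3/50; 3/50 419/50]
step 1: x' = [-34887/35839, -43852/35839], P' = [7942/35839 2496/35839; 2496/35839 166920/35839]
step 2: x' = [5068464/7441201, -4806845/7441201], P' = [1645636/7441201 493272/7441201; 493272/7441201 34483382/7441201]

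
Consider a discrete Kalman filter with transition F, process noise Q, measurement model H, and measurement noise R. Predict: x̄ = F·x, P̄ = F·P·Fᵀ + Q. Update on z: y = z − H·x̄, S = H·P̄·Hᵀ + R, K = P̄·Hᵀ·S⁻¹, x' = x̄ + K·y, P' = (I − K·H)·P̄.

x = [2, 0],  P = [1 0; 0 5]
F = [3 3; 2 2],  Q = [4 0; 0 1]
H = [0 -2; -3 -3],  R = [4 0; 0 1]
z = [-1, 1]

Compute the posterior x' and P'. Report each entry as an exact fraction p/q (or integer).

x' = [-1497/2807, 1233/5614]
P' = [1598/2807 -1350/2807; -1350/2807 1411/2807]

x̄ = F·x = [6, 4]
P̄ = F·P·Fᵀ + Q = [58 36; 36 25]
y = z − H·x̄ = [7, 31]
S = H·P̄·Hᵀ + R = [104 366; 366 1396]
K = P̄·Hᵀ·S⁻¹ = [675/2807 -744/2807; -1411/5614 -183/2807]
x' = x̄ + K·y = [-1497/2807, 1233/5614]
P' = (I − K·H)·P̄ = [1598/2807 -1350/2807; -1350/2807 1411/2807]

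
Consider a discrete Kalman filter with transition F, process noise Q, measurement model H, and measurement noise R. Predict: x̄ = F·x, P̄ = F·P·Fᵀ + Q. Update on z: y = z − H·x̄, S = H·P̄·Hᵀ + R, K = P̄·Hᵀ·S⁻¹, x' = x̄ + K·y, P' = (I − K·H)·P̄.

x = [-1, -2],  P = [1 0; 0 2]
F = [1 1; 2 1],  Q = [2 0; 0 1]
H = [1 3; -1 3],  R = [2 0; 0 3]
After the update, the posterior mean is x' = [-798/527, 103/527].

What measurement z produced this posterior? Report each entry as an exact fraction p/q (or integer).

x̄ = F·x = [-3, -4]
P̄ = F·P·Fᵀ + Q = [5 4; 4 7]
S = H·P̄·Hᵀ + R = [94 58; 58 47]
K = P̄·Hᵀ·S⁻¹ = [393/1054 -164/527; 189/1054 74/527]
x' − x̄ = [783/527, 2211/527] = K·y
y = (KᵀK)⁻¹·Kᵀ·(x' − x̄) = [14, 12]
z = y + H·x̄ = [14, 12] + [-15, -9] = [-1, 3]

z = [-1, 3]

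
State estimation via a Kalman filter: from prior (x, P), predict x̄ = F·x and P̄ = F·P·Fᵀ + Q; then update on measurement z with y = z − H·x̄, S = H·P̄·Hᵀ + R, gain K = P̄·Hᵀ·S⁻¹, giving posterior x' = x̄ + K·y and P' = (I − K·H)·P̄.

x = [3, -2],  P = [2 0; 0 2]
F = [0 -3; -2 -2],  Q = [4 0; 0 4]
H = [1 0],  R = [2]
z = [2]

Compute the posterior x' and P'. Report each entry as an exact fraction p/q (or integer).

x' = [7/3, -4]
P' = [11/6 1; 1 14]

x̄ = F·x = [6, -2]
P̄ = F·P·Fᵀ + Q = [22 12; 12 20]
y = z − H·x̄ = [-4]
S = H·P̄·Hᵀ + R = [24]
K = P̄·Hᵀ·S⁻¹ = [11/12; 1/2]
x' = x̄ + K·y = [7/3, -4]
P' = (I − K·H)·P̄ = [11/6 1; 1 14]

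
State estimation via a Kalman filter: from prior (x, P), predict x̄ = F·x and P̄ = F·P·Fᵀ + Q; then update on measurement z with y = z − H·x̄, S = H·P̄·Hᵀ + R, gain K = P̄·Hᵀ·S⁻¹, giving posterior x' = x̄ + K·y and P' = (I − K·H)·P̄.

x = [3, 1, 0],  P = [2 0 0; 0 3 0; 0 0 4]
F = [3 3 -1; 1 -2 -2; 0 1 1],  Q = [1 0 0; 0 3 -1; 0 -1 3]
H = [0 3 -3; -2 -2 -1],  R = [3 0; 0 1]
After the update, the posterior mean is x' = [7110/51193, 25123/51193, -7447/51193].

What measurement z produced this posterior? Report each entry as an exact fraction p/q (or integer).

z = [2, -1]

x̄ = F·x = [12, 1, 1]
P̄ = F·P·Fᵀ + Q = [50 -4 5; -4 33 -15; 5 -15 10]
S = H·P̄·Hᵀ + R = [660 -159; -159 271]
K = P̄·Hᵀ·S⁻¹ = [-7580/51193 -22771/51193; 10729/51193 -1828/51193; -6245/51193 -1775/51193]
x' − x̄ = [-607206/51193, -26070/51193, -58640/51193] = K·y
y = (KᵀK)⁻¹·Kᵀ·(x' − x̄) = [2, 26]
z = y + H·x̄ = [2, 26] + [0, -27] = [2, -1]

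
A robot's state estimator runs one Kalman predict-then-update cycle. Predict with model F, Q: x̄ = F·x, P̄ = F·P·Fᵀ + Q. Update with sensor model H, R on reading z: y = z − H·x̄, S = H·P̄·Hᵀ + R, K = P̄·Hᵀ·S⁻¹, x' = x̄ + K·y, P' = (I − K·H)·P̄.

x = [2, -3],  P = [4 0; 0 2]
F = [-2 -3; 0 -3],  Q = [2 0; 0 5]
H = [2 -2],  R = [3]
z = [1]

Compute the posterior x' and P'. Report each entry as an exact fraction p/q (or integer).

x' = [799/95, 153/19]
P' = [2124/95 414/19; 414/19 417/19]

x̄ = F·x = [5, 9]
P̄ = F·P·Fᵀ + Q = [36 18; 18 23]
y = z − H·x̄ = [9]
S = H·P̄·Hᵀ + R = [95]
K = P̄·Hᵀ·S⁻¹ = [36/95; -2/19]
x' = x̄ + K·y = [799/95, 153/19]
P' = (I − K·H)·P̄ = [2124/95 414/19; 414/19 417/19]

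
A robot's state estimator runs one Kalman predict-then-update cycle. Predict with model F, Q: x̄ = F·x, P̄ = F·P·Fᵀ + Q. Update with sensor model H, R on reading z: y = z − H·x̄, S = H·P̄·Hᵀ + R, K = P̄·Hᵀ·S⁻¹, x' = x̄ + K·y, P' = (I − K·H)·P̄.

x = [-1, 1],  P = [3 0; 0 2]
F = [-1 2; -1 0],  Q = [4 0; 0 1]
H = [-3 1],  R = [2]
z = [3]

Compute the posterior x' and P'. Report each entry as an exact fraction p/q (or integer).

x̄ = F·x = [3, 1]
P̄ = F·P·Fᵀ + Q = [15 3; 3 4]
y = z − H·x̄ = [11]
S = H·P̄·Hᵀ + R = [123]
K = P̄·Hᵀ·S⁻¹ = [-14/41; -5/123]
x' = x̄ + K·y = [-31/41, 68/123]
P' = (I − K·H)·P̄ = [27/41 53/41; 53/41 467/123]

x' = [-31/41, 68/123]
P' = [27/41 53/41; 53/41 467/123]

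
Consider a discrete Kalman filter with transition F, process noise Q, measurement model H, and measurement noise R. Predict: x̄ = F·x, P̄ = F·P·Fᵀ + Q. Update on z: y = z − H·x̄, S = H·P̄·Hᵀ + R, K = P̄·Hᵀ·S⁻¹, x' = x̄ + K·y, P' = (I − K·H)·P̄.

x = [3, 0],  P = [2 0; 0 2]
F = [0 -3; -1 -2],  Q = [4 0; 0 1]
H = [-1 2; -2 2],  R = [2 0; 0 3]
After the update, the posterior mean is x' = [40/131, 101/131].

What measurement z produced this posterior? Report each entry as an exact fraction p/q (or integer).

z = [2, 1]

x̄ = F·x = [0, -3]
P̄ = F·P·Fᵀ + Q = [22 12; 12 11]
S = H·P̄·Hᵀ + R = [20 16; 16 39]
K = P̄·Hᵀ·S⁻¹ = [199/262 -108/131; 211/262 -50/131]
x' − x̄ = [40/131, 494/131] = K·y
y = (KᵀK)⁻¹·Kᵀ·(x' − x̄) = [8, 7]
z = y + H·x̄ = [8, 7] + [-6, -6] = [2, 1]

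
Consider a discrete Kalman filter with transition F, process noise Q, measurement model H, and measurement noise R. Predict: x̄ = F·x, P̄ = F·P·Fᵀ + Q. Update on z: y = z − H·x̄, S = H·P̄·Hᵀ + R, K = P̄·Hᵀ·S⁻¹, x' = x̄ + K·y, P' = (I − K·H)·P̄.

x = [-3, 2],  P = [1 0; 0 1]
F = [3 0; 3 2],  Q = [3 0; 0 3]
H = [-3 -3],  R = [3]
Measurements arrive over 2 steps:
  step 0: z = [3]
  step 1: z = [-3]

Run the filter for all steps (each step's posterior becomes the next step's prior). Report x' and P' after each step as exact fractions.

step 0: x' = [-432/139, 280/139], P' = [345/139 -324/139; -324/139 349/139]
step 1: x' = [1989/1597, -559/1597], P' = [52725/20761 -48042/20761; -48042/20761 50233/20761]

step 0: x̄ = F·x = [-9, -5]
step 0: P̄ = F·P·Fᵀ + Q = [12 9; 9 16]
step 0: y = z − H·x̄ = [-39]
step 0: S = H·P̄·Hᵀ + R = [417]
step 0: K = P̄·Hᵀ·S⁻¹ = [-21/139; -25/139]
step 0: x' = x̄ + K·y = [-432/139, 280/139]
step 0: P' = (I − K·H)·P̄ = [345/139 -324/139; -324/139 349/139]
step 1: x̄ = F·x = [-1296/139, -736/139]
step 1: P̄ = F·P·Fᵀ + Q = [3522/139 1161/139; 1161/139 1030/139]
step 1: y = z − H·x̄ = [-6513/139]
step 1: S = H·P̄·Hᵀ + R = [62283/139]
step 1: K = P̄·Hᵀ·S⁻¹ = [-4683/20761; -2191/20761]
step 1: x' = x̄ + K·y = [1989/1597, -559/1597]
step 1: P' = (I − K·H)·P̄ = [52725/20761 -48042/20761; -48042/20761 50233/20761]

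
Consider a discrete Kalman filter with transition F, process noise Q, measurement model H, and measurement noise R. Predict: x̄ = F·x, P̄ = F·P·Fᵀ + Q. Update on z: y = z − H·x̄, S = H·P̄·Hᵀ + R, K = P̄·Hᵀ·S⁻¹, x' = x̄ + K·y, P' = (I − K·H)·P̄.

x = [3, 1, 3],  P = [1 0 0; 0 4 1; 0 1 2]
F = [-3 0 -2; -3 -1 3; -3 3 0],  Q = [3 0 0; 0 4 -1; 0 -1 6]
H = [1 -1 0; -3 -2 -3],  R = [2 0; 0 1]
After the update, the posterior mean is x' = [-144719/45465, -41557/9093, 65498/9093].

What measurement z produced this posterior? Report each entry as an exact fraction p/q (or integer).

x̄ = F·x = [-15, -1, -6]
P̄ = F·P·Fᵀ + Q = [20 -1 3; -1 29 5; 3 5 51]
S = H·P̄·Hᵀ + R = [53 3; 3 858]
K = P̄·Hᵀ·S⁻¹ = [6073/15155 -3614/45465; -1702/3031 -724/9093; -80/3031 -1822/9093]
x' − x̄ = [537256/45465, -32464/9093, 120056/9093] = K·y
y = (KᵀK)⁻¹·Kᵀ·(x' − x̄) = [16, -68]
z = y + H·x̄ = [16, -68] + [-14, 65] = [2, -3]

z = [2, -3]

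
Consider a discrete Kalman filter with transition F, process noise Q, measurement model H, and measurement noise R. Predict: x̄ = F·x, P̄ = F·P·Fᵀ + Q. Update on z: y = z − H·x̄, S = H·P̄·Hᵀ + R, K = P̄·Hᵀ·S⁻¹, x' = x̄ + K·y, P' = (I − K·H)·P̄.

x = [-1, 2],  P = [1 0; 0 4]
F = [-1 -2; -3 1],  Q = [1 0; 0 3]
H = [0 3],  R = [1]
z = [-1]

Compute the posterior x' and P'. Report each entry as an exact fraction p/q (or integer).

x' = [-39/29, -43/145]
P' = [477/29 -1/29; -1/29 16/145]

x̄ = F·x = [-3, 5]
P̄ = F·P·Fᵀ + Q = [18 -5; -5 16]
y = z − H·x̄ = [-16]
S = H·P̄·Hᵀ + R = [145]
K = P̄·Hᵀ·S⁻¹ = [-3/29; 48/145]
x' = x̄ + K·y = [-39/29, -43/145]
P' = (I − K·H)·P̄ = [477/29 -1/29; -1/29 16/145]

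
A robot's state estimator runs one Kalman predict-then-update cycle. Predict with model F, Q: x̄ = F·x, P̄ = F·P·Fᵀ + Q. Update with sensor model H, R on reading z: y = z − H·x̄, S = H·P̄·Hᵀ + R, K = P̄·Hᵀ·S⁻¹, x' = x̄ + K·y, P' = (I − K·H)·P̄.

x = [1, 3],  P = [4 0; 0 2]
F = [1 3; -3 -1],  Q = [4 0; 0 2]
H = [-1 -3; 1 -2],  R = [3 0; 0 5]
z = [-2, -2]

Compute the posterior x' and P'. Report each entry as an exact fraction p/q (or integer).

x' = [974/2231, 13402/20079]
P' = [4578/2231 -746/2231; -746/2231 6328/20079]

x̄ = F·x = [10, -6]
P̄ = F·P·Fᵀ + Q = [26 -18; -18 40]
y = z − H·x̄ = [-10, -24]
S = H·P̄·Hᵀ + R = [281 232; 232 263]
K = P̄·Hᵀ·S⁻¹ = [-780/2231 1214/2231; -4090/20079 -3874/20079]
x' = x̄ + K·y = [974/2231, 13402/20079]
P' = (I − K·H)·P̄ = [4578/2231 -746/2231; -746/2231 6328/20079]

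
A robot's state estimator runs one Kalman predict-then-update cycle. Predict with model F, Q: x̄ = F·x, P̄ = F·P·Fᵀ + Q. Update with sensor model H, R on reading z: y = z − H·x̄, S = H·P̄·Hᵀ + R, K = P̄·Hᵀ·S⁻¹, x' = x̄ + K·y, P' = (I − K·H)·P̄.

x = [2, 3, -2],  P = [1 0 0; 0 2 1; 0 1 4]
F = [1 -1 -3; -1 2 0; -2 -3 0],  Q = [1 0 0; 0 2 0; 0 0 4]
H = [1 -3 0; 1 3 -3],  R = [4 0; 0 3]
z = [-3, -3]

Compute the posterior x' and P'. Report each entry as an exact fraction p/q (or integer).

x̄ = F·x = [5, 4, -13]
P̄ = F·P·Fᵀ + Q = [46 -11 13; -11 11 -10; 13 -10 26]
y = z − H·x̄ = [4, -59]
S = H·P̄·Hᵀ + R = [215 -182; -182 418]
K = P̄·Hᵀ·S⁻¹ = [14145/28373 4394/28373; -4464/28373 1586/28373; 342/28373 -12599/56746]
x' = x̄ + K·y = [-60801/28373, 2062/28373, 8379/56746]
P' = (I − K·H)·P̄ = [301947/28373 81789/28373 178044/28373; 81789/28373 33215/28373 58892/28373; 178044/28373 58892/28373 249079/56746]

x' = [-60801/28373, 2062/28373, 8379/56746]
P' = [301947/28373 81789/28373 178044/28373; 81789/28373 33215/28373 58892/28373; 178044/28373 58892/28373 249079/56746]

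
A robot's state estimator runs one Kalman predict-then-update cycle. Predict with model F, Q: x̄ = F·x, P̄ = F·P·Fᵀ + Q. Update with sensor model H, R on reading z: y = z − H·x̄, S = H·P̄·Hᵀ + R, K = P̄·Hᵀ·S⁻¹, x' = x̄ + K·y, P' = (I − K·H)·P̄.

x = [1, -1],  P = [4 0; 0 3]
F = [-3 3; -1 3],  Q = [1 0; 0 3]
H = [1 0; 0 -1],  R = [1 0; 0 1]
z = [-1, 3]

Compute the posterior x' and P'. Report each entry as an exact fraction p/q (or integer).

x' = [-445/377, -82/29]
P' = [719/754 3/58; 3/58 53/58]

x̄ = F·x = [-6, -4]
P̄ = F·P·Fᵀ + Q = [64 39; 39 34]
y = z − H·x̄ = [5, -1]
S = H·P̄·Hᵀ + R = [65 -39; -39 35]
K = P̄·Hᵀ·S⁻¹ = [719/754 -3/58; 3/58 -53/58]
x' = x̄ + K·y = [-445/377, -82/29]
P' = (I − K·H)·P̄ = [719/754 3/58; 3/58 53/58]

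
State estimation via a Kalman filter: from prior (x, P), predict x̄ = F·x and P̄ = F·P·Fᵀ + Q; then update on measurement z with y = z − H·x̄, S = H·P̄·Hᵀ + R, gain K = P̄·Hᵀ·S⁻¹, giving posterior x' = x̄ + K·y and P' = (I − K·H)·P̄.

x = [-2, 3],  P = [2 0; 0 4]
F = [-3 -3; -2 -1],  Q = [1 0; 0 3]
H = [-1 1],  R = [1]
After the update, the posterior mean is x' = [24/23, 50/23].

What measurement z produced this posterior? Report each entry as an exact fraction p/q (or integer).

x̄ = F·x = [-3, 1]
P̄ = F·P·Fᵀ + Q = [55 24; 24 15]
S = H·P̄·Hᵀ + R = [23]
K = P̄·Hᵀ·S⁻¹ = [-31/23; -9/23]
x' − x̄ = [93/23, 27/23] = K·y
y = (KᵀK)⁻¹·Kᵀ·(x' − x̄) = [-3]
z = y + H·x̄ = [-3] + [4] = [1]

z = [1]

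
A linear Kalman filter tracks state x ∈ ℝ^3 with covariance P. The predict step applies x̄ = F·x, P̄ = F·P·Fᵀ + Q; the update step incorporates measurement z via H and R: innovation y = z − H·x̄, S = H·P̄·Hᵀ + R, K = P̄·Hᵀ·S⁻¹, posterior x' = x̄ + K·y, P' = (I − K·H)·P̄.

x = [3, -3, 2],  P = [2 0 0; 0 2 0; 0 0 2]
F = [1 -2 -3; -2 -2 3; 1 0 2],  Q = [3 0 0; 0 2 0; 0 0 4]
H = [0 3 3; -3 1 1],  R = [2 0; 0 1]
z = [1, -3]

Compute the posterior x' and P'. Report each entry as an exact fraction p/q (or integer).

x̄ = F·x = [3, 6, 7]
P̄ = F·P·Fᵀ + Q = [31 -14 -10; -14 36 8; -10 8 14]
y = z − H·x̄ = [-38, -7]
S = H·P̄·Hᵀ + R = [596 414; 414 490]
K = P̄·Hᵀ·S⁻¹ = [6579/60322 -9981/30161; 7269/30161 -848/30161; 2703/30161 917/30161]
x' = x̄ + K·y = [35349/30161, -89320/30161, 101994/30161]
P' = (I − K·H)·P̄ = [4058/30161 1898/30161 295/30161; 1898/30161 199216/30161 -194370/30161; 295/30161 -194370/30161 196172/30161]

x' = [35349/30161, -89320/30161, 101994/30161]
P' = [4058/30161 1898/30161 295/30161; 1898/30161 199216/30161 -194370/30161; 295/30161 -194370/30161 196172/30161]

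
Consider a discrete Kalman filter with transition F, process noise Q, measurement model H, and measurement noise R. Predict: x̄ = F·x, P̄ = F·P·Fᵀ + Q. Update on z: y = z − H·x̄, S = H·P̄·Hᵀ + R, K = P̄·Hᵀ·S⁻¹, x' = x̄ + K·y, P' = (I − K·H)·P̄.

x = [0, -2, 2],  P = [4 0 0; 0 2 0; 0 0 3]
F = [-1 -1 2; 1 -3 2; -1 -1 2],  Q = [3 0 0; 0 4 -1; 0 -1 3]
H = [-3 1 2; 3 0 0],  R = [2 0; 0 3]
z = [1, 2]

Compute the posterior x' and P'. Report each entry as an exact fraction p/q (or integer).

x̄ = F·x = [6, 10, 6]
P̄ = F·P·Fᵀ + Q = [21 14 18; 14 38 13; 18 13 21]
y = z − H·x̄ = [-3, -16]
S = H·P̄·Hᵀ + R = [65 -39; -39 192]
K = P̄·Hᵀ·S⁻¹ = [-1/281 92/281; 1954/3653 92/281; 766/3653 91/281]
x' = x̄ + K·y = [217/281, 11532/3653, 692/3653]
P' = (I − K·H)·P̄ = [92/281 92/281 91/281; 92/281 45594/3653 -19049/3653; 91/281 -19049/3653 12065/3653]

x' = [217/281, 11532/3653, 692/3653]
P' = [92/281 92/281 91/281; 92/281 45594/3653 -19049/3653; 91/281 -19049/3653 12065/3653]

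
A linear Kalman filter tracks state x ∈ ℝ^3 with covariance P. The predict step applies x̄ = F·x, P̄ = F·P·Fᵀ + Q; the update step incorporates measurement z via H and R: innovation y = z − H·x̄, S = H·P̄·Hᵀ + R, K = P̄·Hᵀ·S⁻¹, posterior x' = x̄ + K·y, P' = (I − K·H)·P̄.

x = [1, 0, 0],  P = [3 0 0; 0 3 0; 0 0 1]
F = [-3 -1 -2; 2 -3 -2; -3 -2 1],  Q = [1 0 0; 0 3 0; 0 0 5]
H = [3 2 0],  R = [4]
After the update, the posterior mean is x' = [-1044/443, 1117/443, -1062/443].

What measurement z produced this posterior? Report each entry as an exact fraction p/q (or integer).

z = [-2]

x̄ = F·x = [-3, 2, -3]
P̄ = F·P·Fᵀ + Q = [35 -5 31; -5 46 -2; 31 -2 45]
S = H·P̄·Hᵀ + R = [443]
K = P̄·Hᵀ·S⁻¹ = [95/443; 77/443; 89/443]
x' − x̄ = [285/443, 231/443, 267/443] = K·y
y = (KᵀK)⁻¹·Kᵀ·(x' − x̄) = [3]
z = y + H·x̄ = [3] + [-5] = [-2]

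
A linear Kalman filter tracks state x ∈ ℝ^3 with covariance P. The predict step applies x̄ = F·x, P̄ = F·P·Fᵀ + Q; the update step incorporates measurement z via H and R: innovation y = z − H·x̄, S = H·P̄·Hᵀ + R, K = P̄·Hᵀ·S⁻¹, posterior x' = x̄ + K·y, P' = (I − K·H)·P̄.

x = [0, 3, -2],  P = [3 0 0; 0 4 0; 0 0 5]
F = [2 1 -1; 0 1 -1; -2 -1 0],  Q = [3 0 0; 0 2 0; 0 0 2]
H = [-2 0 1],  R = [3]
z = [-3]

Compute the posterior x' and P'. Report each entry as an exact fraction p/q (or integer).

x̄ = F·x = [5, 5, -3]
P̄ = F·P·Fᵀ + Q = [24 9 -16; 9 11 -4; -16 -4 18]
y = z − H·x̄ = [10]
S = H·P̄·Hᵀ + R = [181]
K = P̄·Hᵀ·S⁻¹ = [-64/181; -22/181; 50/181]
x' = x̄ + K·y = [265/181, 685/181, -43/181]
P' = (I − K·H)·P̄ = [248/181 221/181 304/181; 221/181 1507/181 376/181; 304/181 376/181 758/181]

x' = [265/181, 685/181, -43/181]
P' = [248/181 221/181 304/181; 221/181 1507/181 376/181; 304/181 376/181 758/181]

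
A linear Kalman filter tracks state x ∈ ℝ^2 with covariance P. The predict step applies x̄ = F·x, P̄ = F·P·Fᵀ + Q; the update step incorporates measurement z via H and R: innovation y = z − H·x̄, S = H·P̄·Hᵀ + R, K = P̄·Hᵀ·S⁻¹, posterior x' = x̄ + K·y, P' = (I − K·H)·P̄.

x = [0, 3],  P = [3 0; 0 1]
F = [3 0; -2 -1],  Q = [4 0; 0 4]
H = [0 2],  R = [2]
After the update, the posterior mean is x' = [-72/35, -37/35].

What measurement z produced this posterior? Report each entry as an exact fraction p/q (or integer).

z = [-2]

x̄ = F·x = [0, -3]
P̄ = F·P·Fᵀ + Q = [31 -18; -18 17]
S = H·P̄·Hᵀ + R = [70]
K = P̄·Hᵀ·S⁻¹ = [-18/35; 17/35]
x' − x̄ = [-72/35, 68/35] = K·y
y = (KᵀK)⁻¹·Kᵀ·(x' − x̄) = [4]
z = y + H·x̄ = [4] + [-6] = [-2]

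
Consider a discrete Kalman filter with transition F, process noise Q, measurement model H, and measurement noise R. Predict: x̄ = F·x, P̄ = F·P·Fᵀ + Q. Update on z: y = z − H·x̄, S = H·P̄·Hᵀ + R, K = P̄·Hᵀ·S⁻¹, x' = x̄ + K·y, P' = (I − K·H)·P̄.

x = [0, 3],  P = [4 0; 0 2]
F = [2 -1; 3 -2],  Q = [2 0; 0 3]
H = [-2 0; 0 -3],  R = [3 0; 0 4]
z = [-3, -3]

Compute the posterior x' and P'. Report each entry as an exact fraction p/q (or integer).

x' = [1479/1031, 987/1031]
P' = [636/1031 48/1031; 48/1031 3060/7217]

x̄ = F·x = [-3, -6]
P̄ = F·P·Fᵀ + Q = [20 28; 28 47]
y = z − H·x̄ = [-9, -21]
S = H·P̄·Hᵀ + R = [83 168; 168 427]
K = P̄·Hᵀ·S⁻¹ = [-424/1031 -36/1031; -32/1031 -2295/7217]
x' = x̄ + K·y = [1479/1031, 987/1031]
P' = (I − K·H)·P̄ = [636/1031 48/1031; 48/1031 3060/7217]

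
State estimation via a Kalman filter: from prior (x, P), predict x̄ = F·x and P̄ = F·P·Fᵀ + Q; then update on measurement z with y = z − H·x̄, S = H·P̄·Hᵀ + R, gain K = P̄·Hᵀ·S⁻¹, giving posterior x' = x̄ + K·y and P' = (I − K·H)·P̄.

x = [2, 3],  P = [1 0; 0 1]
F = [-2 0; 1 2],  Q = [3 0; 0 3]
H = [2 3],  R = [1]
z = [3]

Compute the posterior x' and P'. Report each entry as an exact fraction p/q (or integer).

x̄ = F·x = [-4, 8]
P̄ = F·P·Fᵀ + Q = [7 -2; -2 8]
y = z − H·x̄ = [-13]
S = H·P̄·Hᵀ + R = [77]
K = P̄·Hᵀ·S⁻¹ = [8/77; 20/77]
x' = x̄ + K·y = [-412/77, 356/77]
P' = (I − K·H)·P̄ = [475/77 -314/77; -314/77 216/77]

x' = [-412/77, 356/77]
P' = [475/77 -314/77; -314/77 216/77]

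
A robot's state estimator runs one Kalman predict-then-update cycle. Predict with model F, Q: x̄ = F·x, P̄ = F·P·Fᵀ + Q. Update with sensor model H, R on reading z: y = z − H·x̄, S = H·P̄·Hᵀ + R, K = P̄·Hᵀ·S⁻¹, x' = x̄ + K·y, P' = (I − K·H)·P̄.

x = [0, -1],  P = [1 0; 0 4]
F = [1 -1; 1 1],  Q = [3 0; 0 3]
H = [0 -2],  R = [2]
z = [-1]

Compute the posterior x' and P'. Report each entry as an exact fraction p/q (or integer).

x̄ = F·x = [1, -1]
P̄ = F·P·Fᵀ + Q = [8 -3; -3 8]
y = z − H·x̄ = [-3]
S = H·P̄·Hᵀ + R = [34]
K = P̄·Hᵀ·S⁻¹ = [3/17; -8/17]
x' = x̄ + K·y = [8/17, 7/17]
P' = (I − K·H)·P̄ = [118/17 -3/17; -3/17 8/17]

x' = [8/17, 7/17]
P' = [118/17 -3/17; -3/17 8/17]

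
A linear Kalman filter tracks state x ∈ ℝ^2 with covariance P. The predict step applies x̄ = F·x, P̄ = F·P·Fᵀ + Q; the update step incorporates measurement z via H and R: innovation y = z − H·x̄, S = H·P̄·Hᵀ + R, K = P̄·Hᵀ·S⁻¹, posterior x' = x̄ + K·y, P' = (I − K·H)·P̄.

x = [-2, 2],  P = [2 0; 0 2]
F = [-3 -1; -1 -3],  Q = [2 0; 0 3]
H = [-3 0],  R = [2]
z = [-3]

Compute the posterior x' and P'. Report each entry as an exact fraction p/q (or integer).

x' = [103/100, -281/50]
P' = [11/50 3/25; 3/25 413/25]

x̄ = F·x = [4, -4]
P̄ = F·P·Fᵀ + Q = [22 12; 12 23]
y = z − H·x̄ = [9]
S = H·P̄·Hᵀ + R = [200]
K = P̄·Hᵀ·S⁻¹ = [-33/100; -9/50]
x' = x̄ + K·y = [103/100, -281/50]
P' = (I − K·H)·P̄ = [11/50 3/25; 3/25 413/25]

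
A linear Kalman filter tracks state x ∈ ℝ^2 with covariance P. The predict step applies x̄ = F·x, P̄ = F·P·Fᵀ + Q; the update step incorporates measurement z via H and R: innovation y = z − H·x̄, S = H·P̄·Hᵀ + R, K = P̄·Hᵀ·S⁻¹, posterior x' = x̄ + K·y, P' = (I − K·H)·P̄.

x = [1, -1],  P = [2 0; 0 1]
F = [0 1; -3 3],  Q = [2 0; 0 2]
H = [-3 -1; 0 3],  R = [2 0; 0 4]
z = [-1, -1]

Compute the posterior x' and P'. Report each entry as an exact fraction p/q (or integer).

x̄ = F·x = [-1, -6]
P̄ = F·P·Fᵀ + Q = [3 3; 3 29]
y = z − H·x̄ = [-10, 17]
S = H·P̄·Hᵀ + R = [76 -114; -114 265]
K = P̄·Hᵀ·S⁻¹ = [-1077/3572 -9/94; -1/47 15/47]
x' = x̄ + K·y = [346/893, -17/47]
P' = (I − K·H)·P̄ = [435/1786 -6/47; -6/47 20/47]

x' = [346/893, -17/47]
P' = [435/1786 -6/47; -6/47 20/47]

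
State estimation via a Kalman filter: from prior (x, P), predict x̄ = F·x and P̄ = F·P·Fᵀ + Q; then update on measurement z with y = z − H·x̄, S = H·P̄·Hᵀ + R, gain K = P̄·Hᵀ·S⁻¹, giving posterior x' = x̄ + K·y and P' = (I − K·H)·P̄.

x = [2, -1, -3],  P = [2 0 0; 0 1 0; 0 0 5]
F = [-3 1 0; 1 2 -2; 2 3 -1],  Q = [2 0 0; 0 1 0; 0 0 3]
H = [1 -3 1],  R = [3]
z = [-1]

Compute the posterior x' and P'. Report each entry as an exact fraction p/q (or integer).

x' = [-383/89, -116/89, -84/89]
P' = [1581/89 424/89 -273/89; 424/89 581/178 350/89; -273/89 350/89 1257/89]

x̄ = F·x = [-7, 6, 4]
P̄ = F·P·Fᵀ + Q = [21 -4 -9; -4 27 20; -9 20 25]
y = z − H·x̄ = [20]
S = H·P̄·Hᵀ + R = [178]
K = P̄·Hᵀ·S⁻¹ = [12/89; -65/178; -22/89]
x' = x̄ + K·y = [-383/89, -116/89, -84/89]
P' = (I − K·H)·P̄ = [1581/89 424/89 -273/89; 424/89 581/178 350/89; -273/89 350/89 1257/89]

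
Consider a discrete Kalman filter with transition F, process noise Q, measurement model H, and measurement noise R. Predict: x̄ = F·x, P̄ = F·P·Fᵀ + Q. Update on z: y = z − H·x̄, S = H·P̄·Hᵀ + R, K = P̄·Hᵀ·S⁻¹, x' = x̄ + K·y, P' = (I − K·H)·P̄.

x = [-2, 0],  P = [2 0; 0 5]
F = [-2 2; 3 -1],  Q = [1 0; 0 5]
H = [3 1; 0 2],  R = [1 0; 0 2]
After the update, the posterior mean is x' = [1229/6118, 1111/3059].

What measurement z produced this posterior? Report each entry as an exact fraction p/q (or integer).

x̄ = F·x = [4, -6]
P̄ = F·P·Fᵀ + Q = [29 -22; -22 28]
S = H·P̄·Hᵀ + R = [158 -76; -76 114]
K = P̄·Hᵀ·S⁻¹ = [107/322 -503/3059; -1/161 1490/3059]
x' − x̄ = [-23243/6118, 19465/3059] = K·y
y = (KᵀK)⁻¹·Kᵀ·(x' − x̄) = [-5, 13]
z = y + H·x̄ = [-5, 13] + [6, -12] = [1, 1]

z = [1, 1]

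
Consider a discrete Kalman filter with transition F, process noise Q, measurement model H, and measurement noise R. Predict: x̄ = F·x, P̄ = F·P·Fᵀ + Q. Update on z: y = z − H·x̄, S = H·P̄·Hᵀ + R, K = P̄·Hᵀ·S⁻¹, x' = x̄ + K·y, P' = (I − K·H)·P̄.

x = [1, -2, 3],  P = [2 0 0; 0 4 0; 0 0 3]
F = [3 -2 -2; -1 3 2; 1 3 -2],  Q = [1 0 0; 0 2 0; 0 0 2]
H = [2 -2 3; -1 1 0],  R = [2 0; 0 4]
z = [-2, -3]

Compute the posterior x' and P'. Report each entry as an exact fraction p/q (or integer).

x' = [17469/5887, -2120/5887, -17211/5887]
P' = [129110/41209 65202/41209 -40998/41209; 65202/41209 159202/41209 63898/41209; -40998/41209 63898/41209 78796/41209]

x̄ = F·x = [1, -1, -11]
P̄ = F·P·Fᵀ + Q = [47 -42 -6; -42 52 22; -6 22 52]
y = z − H·x̄ = [27, -1]
S = H·P̄·Hᵀ + R = [866 -282; -282 187]
K = P̄·Hᵀ·S⁻¹ = [2411/41209 -15977/41209; 1847/41209 23500/41209; 13298/41209 26224/41209]
x' = x̄ + K·y = [17469/5887, -2120/5887, -17211/5887]
P' = (I − K·H)·P̄ = [129110/41209 65202/41209 -40998/41209; 65202/41209 159202/41209 63898/41209; -40998/41209 63898/41209 78796/41209]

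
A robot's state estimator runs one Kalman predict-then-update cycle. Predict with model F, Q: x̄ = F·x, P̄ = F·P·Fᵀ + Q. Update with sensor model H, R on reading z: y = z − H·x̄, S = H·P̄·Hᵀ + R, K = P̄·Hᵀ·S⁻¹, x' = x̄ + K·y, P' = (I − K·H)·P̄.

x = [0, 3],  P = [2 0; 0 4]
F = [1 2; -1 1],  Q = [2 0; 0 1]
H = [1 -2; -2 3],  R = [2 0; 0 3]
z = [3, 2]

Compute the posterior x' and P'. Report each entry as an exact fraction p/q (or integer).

x̄ = F·x = [6, 3]
P̄ = F·P·Fᵀ + Q = [20 6; 6 7]
y = z − H·x̄ = [3, 5]
S = H·P̄·Hᵀ + R = [26 -40; -40 74]
K = P̄·Hᵀ·S⁻¹ = [-8/9 -7/9; -58/81 -43/162]
x' = x̄ + K·y = [-5/9, -77/162]
P' = (I − K·H)·P̄ = [10 53/9; 53/9 593/162]

x' = [-5/9, -77/162]
P' = [10 53/9; 53/9 593/162]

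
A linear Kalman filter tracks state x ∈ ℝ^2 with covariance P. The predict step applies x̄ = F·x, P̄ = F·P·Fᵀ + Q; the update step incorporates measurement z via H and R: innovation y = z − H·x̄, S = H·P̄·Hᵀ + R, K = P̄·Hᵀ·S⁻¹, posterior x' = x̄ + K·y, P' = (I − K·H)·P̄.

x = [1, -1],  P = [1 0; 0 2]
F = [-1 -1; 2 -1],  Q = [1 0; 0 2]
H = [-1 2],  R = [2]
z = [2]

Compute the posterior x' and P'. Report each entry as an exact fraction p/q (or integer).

x' = [8/19, 25/19]
P' = [68/19 32/19; 32/19 24/19]

x̄ = F·x = [0, 3]
P̄ = F·P·Fᵀ + Q = [4 0; 0 8]
y = z − H·x̄ = [-4]
S = H·P̄·Hᵀ + R = [38]
K = P̄·Hᵀ·S⁻¹ = [-2/19; 8/19]
x' = x̄ + K·y = [8/19, 25/19]
P' = (I − K·H)·P̄ = [68/19 32/19; 32/19 24/19]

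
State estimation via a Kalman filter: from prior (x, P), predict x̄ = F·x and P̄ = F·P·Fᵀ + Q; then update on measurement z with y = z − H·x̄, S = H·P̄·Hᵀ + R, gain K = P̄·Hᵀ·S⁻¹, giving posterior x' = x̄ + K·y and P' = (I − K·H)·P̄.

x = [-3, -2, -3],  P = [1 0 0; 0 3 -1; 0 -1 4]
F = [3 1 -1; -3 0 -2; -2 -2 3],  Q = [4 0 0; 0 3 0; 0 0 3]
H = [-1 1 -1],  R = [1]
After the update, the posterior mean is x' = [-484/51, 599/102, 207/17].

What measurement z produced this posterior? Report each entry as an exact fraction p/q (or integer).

x̄ = F·x = [-8, 15, 1]
P̄ = F·P·Fᵀ + Q = [22 1 -29; 1 28 -22; -29 -22 67]
S = H·P̄·Hᵀ + R = [102]
K = P̄·Hᵀ·S⁻¹ = [4/51; 49/102; -10/17]
x' − x̄ = [-76/51, -931/102, 190/17] = K·y
y = (KᵀK)⁻¹·Kᵀ·(x' − x̄) = [-19]
z = y + H·x̄ = [-19] + [22] = [3]

z = [3]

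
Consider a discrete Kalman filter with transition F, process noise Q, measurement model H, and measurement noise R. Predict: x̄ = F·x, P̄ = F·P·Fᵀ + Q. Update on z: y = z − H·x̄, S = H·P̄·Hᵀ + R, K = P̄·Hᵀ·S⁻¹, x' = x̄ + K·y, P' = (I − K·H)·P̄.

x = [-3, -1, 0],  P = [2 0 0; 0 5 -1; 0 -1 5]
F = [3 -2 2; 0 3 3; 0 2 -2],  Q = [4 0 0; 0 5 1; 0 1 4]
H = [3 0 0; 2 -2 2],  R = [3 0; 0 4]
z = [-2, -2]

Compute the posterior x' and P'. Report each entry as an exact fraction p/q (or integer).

x' = [-6958/10035, -54311/10035, -38471/6690]
P' = [3328/10035 836/10035 -827/3345; 836/10035 163327/10035 51491/3345; -827/3345 51491/3345 35301/2230]

x̄ = F·x = [-7, -3, -2]
P̄ = F·P·Fᵀ + Q = [70 0 -48; 0 77 1; -48 1 52]
y = z − H·x̄ = [19, 10]
S = H·P̄·Hᵀ + R = [633 132; 132 408]
K = P̄·Hᵀ·S⁻¹ = [3328/10035 11/20070; 836/10035 -4009/10035; -827/3345 1267/13380]
x' = x̄ + K·y = [-6958/10035, -54311/10035, -38471/6690]
P' = (I − K·H)·P̄ = [3328/10035 836/10035 -827/3345; 836/10035 163327/10035 51491/3345; -827/3345 51491/3345 35301/2230]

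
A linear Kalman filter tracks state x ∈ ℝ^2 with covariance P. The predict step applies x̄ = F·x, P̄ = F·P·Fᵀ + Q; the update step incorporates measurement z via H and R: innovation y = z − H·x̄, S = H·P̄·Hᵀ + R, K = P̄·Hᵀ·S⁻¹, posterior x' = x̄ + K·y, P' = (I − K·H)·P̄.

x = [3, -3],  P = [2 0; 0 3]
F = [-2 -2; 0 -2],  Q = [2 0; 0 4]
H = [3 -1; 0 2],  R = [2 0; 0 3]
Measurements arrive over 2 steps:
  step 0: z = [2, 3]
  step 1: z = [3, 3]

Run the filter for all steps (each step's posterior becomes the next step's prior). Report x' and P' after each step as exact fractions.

step 0: x̄ = F·x = [0, 6]
step 0: P̄ = F·P·Fᵀ + Q = [22 12; 12 16]
step 0: y = z − H·x̄ = [8, -9]
step 0: S = H·P̄·Hᵀ + R = [144 40; 40 67]
step 0: K = P̄·Hᵀ·S⁻¹ = [1329/4024 81/503; 15/2012 238/503]
step 0: x' = x̄ + K·y = [600/503, 906/503]
step 0: P' = (I − K·H)·P̄ = [605/2012 243/1006; 243/1006 357/503]
step 1: x̄ = F·x = [-3012/503, -1812/503]
step 1: P̄ = F·P·Fᵀ + Q = [4011/503 1914/503; 1914/503 3440/503]
step 1: y = z − H·x̄ = [8733/503, 5133/503]
step 1: S = H·P̄·Hᵀ + R = [29061/503 4604/503; 4604/503 15269/503]
step 1: K = P̄·Hᵀ·S⁻¹ = [272133/840031 128544/840031; 6906/840031 376424/840031]
step 1: x' = x̄ + K·y = [1006323/840031, 935106/840031]
step 1: P' = (I − K·H)·P̄ = [245694/840031 192816/840031; 192816/840031 564636/840031]

step 0: x' = [600/503, 906/503], P' = [605/2012 243/1006; 243/1006 357/503]
step 1: x' = [1006323/840031, 935106/840031], P' = [245694/840031 192816/840031; 192816/840031 564636/840031]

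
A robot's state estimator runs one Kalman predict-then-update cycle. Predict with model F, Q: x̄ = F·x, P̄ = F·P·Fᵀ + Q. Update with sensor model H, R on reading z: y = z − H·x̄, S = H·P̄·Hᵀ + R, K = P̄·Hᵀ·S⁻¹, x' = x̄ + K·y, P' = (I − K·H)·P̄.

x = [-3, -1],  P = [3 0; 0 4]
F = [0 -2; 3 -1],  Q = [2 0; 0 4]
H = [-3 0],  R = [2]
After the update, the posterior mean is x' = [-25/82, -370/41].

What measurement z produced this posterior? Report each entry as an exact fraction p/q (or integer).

x̄ = F·x = [2, -8]
P̄ = F·P·Fᵀ + Q = [18 8; 8 35]
S = H·P̄·Hᵀ + R = [164]
K = P̄·Hᵀ·S⁻¹ = [-27/82; -6/41]
x' − x̄ = [-189/82, -42/41] = K·y
y = (KᵀK)⁻¹·Kᵀ·(x' − x̄) = [7]
z = y + H·x̄ = [7] + [-6] = [1]

z = [1]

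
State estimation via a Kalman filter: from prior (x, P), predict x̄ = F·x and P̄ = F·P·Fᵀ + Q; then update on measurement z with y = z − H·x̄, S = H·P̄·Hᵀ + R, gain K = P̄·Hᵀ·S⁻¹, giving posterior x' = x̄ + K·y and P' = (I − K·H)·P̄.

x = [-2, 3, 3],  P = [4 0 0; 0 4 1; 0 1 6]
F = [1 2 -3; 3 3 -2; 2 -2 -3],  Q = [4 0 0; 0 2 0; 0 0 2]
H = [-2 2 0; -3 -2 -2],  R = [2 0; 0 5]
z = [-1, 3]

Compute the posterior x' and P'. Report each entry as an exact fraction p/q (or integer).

x' = [701264/196701, 203403/65567, -655618/65567]
P' = [1182580/196701 387133/65567 -954928/65567; 387133/65567 412381/65567 -969583/65567; -954928/65567 -969583/65567 2425050/65567]

x̄ = F·x = [-5, -3, -19]
P̄ = F·P·Fᵀ + Q = [66 59 46; 59 86 31; 46 31 100]
y = z − H·x̄ = [-5, -56]
S = H·P̄·Hᵀ + R = [138 -6; -6 2851]
K = P̄·Hᵀ·S⁻¹ = [-21181/196701 -9398/65567; 25248/65567 -9399/65567; -14655/65567 -9230/65567]
x' = x̄ + K·y = [701264/196701, 203403/65567, -655618/65567]
P' = (I − K·H)·P̄ = [1182580/196701 387133/65567 -954928/65567; 387133/65567 412381/65567 -969583/65567; -954928/65567 -969583/65567 2425050/65567]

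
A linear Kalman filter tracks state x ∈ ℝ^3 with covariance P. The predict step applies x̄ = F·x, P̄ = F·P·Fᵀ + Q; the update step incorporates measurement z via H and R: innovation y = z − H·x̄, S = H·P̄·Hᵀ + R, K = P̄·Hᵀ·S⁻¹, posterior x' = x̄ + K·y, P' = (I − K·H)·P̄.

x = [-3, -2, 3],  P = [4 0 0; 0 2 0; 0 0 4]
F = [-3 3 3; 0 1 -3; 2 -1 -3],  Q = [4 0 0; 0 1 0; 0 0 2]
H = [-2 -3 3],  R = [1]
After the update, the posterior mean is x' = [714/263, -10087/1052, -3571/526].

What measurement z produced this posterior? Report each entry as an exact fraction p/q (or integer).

x̄ = F·x = [12, -11, -13]
P̄ = F·P·Fᵀ + Q = [94 -30 -66; -30 39 34; -66 34 56]
S = H·P̄·Hᵀ + R = [1052]
K = P̄·Hᵀ·S⁻¹ = [-74/263; 45/1052; 99/526]
x' − x̄ = [-2442/263, 1485/1052, 3267/526] = K·y
y = (KᵀK)⁻¹·Kᵀ·(x' − x̄) = [33]
z = y + H·x̄ = [33] + [-30] = [3]

z = [3]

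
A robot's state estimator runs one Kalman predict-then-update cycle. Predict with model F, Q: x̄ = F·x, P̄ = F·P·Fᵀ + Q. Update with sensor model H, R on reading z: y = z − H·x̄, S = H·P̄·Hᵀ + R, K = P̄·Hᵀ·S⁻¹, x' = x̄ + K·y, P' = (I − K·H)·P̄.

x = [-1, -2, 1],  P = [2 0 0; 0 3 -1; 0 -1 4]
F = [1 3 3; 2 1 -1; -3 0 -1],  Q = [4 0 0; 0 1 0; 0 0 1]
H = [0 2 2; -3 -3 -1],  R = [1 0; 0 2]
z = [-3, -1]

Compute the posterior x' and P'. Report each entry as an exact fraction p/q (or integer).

x̄ = F·x = [-4, -5, 2]
P̄ = F·P·Fᵀ + Q = [51 1 -15; 1 18 -7; -15 -7 23]
y = z − H·x̄ = [3, -26]
S = H·P̄·Hᵀ + R = [109 -14; -14 532]
K = P̄·Hᵀ·S⁻¹ = [-1205/4128 -15761/57792; 131/688 -857/9632; 1259/4128 5135/57792]
x' = x̄ + K·y = [16001/7224, -2547/1204, 4369/7224]
P' = (I − K·H)·P̄ = [252731/57792 -59853/9632 350683/57792; -59853/9632 45089/4816 -89261/9632; 350683/57792 -89261/9632 544379/57792]

x' = [16001/7224, -2547/1204, 4369/7224]
P' = [252731/57792 -59853/9632 350683/57792; -59853/9632 45089/4816 -89261/9632; 350683/57792 -89261/9632 544379/57792]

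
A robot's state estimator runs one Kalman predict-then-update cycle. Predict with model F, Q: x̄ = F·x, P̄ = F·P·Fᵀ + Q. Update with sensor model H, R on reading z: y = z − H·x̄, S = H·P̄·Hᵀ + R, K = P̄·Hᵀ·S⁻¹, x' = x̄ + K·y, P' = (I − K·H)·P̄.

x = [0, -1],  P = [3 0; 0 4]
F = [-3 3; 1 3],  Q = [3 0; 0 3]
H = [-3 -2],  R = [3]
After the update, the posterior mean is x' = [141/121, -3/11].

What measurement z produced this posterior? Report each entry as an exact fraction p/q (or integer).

x̄ = F·x = [-3, -3]
P̄ = F·P·Fᵀ + Q = [66 27; 27 42]
S = H·P̄·Hᵀ + R = [1089]
K = P̄·Hᵀ·S⁻¹ = [-28/121; -5/33]
x' − x̄ = [504/121, 30/11] = K·y
y = (KᵀK)⁻¹·Kᵀ·(x' − x̄) = [-18]
z = y + H·x̄ = [-18] + [15] = [-3]

z = [-3]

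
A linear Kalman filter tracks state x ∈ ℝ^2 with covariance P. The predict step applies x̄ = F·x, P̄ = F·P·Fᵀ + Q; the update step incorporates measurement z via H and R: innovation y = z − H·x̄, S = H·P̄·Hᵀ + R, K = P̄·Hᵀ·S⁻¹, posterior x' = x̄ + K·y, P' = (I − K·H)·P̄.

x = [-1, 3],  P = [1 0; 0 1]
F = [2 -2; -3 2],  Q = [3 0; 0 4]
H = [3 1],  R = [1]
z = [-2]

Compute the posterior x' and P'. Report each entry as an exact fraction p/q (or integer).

x̄ = F·x = [-8, 9]
P̄ = F·P·Fᵀ + Q = [11 -10; -10 17]
y = z − H·x̄ = [13]
S = H·P̄·Hᵀ + R = [57]
K = P̄·Hᵀ·S⁻¹ = [23/57; -13/57]
x' = x̄ + K·y = [-157/57, 344/57]
P' = (I − K·H)·P̄ = [98/57 -271/57; -271/57 800/57]

x' = [-157/57, 344/57]
P' = [98/57 -271/57; -271/57 800/57]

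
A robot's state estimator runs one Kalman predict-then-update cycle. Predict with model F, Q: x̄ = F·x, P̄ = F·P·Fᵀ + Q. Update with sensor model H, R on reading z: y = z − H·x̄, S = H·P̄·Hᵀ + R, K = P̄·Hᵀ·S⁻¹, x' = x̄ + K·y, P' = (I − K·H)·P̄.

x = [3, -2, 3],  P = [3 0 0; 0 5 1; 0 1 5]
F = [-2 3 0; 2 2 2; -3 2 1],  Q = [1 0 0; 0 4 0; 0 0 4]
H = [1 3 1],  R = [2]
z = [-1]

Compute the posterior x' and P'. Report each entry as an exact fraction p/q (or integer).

x̄ = F·x = [-12, 8, -10]
P̄ = F·P·Fᵀ + Q = [58 24 51; 24 64 18; 51 18 60]
y = z − H·x̄ = [-3]
S = H·P̄·Hᵀ + R = [1050]
K = P̄·Hᵀ·S⁻¹ = [181/1050; 39/175; 11/70]
x' = x̄ + K·y = [-4381/350, 1283/175, -733/70]
P' = (I − K·H)·P̄ = [28139/1050 -2859/175 1579/70; -2859/175 2074/175 -657/35; 1579/70 -657/35 477/14]

x' = [-4381/350, 1283/175, -733/70]
P' = [28139/1050 -2859/175 1579/70; -2859/175 2074/175 -657/35; 1579/70 -657/35 477/14]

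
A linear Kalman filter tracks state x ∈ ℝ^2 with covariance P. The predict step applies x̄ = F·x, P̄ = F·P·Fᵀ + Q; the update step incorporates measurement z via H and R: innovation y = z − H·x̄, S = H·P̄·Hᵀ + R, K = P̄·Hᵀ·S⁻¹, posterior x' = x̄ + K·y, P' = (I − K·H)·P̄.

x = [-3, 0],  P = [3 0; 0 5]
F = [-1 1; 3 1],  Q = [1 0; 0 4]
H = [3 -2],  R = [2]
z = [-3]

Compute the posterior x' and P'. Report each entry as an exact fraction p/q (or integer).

x̄ = F·x = [3, -9]
P̄ = F·P·Fᵀ + Q = [9 -4; -4 36]
y = z − H·x̄ = [-30]
S = H·P̄·Hᵀ + R = [275]
K = P̄·Hᵀ·S⁻¹ = [7/55; -84/275]
x' = x̄ + K·y = [-9/11, 9/55]
P' = (I − K·H)·P̄ = [50/11 368/55; 368/55 2844/275]

x' = [-9/11, 9/55]
P' = [50/11 368/55; 368/55 2844/275]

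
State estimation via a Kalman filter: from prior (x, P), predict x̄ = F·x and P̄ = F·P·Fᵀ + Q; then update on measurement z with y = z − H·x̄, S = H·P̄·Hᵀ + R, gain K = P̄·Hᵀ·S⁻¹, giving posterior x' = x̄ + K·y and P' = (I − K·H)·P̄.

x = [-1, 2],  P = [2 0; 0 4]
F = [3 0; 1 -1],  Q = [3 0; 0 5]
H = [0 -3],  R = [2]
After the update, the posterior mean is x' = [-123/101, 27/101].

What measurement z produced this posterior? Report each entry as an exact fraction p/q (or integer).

x̄ = F·x = [-3, -3]
P̄ = F·P·Fᵀ + Q = [21 6; 6 11]
S = H·P̄·Hᵀ + R = [101]
K = P̄·Hᵀ·S⁻¹ = [-18/101; -33/101]
x' − x̄ = [180/101, 330/101] = K·y
y = (KᵀK)⁻¹·Kᵀ·(x' − x̄) = [-10]
z = y + H·x̄ = [-10] + [9] = [-1]

z = [-1]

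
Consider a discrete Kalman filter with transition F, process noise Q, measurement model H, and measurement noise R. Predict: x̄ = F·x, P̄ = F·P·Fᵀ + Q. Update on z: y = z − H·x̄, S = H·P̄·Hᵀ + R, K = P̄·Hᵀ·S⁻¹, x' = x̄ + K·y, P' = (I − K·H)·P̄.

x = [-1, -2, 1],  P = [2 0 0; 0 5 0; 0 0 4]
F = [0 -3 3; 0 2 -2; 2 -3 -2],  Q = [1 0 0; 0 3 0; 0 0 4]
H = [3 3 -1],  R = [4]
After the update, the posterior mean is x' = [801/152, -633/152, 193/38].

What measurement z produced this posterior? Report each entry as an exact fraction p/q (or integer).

x̄ = F·x = [9, -6, 2]
P̄ = F·P·Fᵀ + Q = [82 -54 21; -54 39 -14; 21 -14 73]
S = H·P̄·Hᵀ + R = [152]
K = P̄·Hᵀ·S⁻¹ = [63/152; -31/152; -13/38]
x' − x̄ = [-567/152, 279/152, 117/38] = K·y
y = (KᵀK)⁻¹·Kᵀ·(x' − x̄) = [-9]
z = y + H·x̄ = [-9] + [7] = [-2]

z = [-2]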